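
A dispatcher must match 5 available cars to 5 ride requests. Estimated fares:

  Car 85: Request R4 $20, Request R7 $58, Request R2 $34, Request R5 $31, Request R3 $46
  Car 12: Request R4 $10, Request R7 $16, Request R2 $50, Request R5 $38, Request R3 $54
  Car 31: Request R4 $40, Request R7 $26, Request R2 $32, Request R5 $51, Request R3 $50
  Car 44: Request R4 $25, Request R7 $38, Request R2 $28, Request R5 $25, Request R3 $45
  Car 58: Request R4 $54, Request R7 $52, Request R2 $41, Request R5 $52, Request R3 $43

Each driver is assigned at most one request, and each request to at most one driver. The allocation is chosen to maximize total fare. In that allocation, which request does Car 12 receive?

This is the linear assignment problem.
Optimal: Car 85→Request R7 ($58), Car 12→Request R2 ($50), Car 31→Request R5 ($51), Car 44→Request R3 ($45), Car 58→Request R4 ($54) — total 58+50+51+45+54 = $258.
Next-best assignment: Car 85→Request R7, Car 12→Request R2, Car 31→Request R4, Car 44→Request R3, Car 58→Request R5 = $245.
Swapping Car 58↔Car 31 (Car 58→Request R5 $52, Car 31→Request R4 $40) loses 13.
Checked against all permutations: $258 is optimal.
Car 12's own top request is Request R3 ($54), but forcing Car 12→Request R3 and reassigning the rest optimally gives only $245 — worse by 13.

Car 12 receives Request R2.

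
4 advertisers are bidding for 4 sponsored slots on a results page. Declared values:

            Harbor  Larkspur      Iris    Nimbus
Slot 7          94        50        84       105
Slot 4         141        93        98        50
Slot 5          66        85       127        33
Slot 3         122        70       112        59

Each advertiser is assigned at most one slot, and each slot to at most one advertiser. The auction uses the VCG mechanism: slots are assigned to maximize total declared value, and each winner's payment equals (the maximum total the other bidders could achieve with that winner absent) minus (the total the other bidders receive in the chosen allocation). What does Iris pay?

Efficient allocation: Harbor→Slot 3 ($122), Larkspur→Slot 4 ($93), Iris→Slot 5 ($127), Nimbus→Slot 7 ($105); total welfare W = $447.
Iris receives Slot 5 at value $127, so the others get W − 127 = $320.
Without Iris: best allocation of the remaining 3 bidders over all 4 slots is Harbor→Slot 4 ($141), Larkspur→Slot 5 ($85), Nimbus→Slot 7 ($105), total $331.
VCG payment = (others' best without Iris) − (others' welfare with Iris) = 331 − 320 = $11.

Iris pays $11.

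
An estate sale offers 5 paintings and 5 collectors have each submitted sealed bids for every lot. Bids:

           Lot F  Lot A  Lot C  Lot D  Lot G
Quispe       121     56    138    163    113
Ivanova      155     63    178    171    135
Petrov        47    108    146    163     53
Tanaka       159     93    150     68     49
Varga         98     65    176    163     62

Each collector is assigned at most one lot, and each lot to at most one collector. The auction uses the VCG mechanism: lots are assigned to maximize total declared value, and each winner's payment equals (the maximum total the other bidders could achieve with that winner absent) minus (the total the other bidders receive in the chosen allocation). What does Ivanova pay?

Ivanova pays $5.

Efficient allocation: Quispe→Lot D ($163), Ivanova→Lot G ($135), Petrov→Lot A ($108), Tanaka→Lot F ($159), Varga→Lot C ($176); total welfare W = $741.
Ivanova receives Lot G at value $135, so the others get W − 135 = $606.
Without Ivanova: best allocation of the remaining 4 bidders over all 5 lots is Quispe→Lot G ($113), Petrov→Lot D ($163), Tanaka→Lot F ($159), Varga→Lot C ($176), total $611.
VCG payment = (others' best without Ivanova) − (others' welfare with Ivanova) = 611 − 606 = $5.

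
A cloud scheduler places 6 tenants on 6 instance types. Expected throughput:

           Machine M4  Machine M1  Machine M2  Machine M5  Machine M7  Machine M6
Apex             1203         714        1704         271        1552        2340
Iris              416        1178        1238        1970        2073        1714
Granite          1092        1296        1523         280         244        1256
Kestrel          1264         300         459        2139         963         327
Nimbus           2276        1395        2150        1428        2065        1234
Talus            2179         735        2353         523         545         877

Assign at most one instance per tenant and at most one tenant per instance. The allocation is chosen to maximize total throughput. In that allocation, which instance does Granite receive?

Granite receives Machine M1.

Optimal: Apex→Machine M6 (2340 ops/s), Iris→Machine M7 (2073 ops/s), Granite→Machine M1 (1296 ops/s), Kestrel→Machine M5 (2139 ops/s), Nimbus→Machine M4 (2276 ops/s), Talus→Machine M2 (2353 ops/s) — total 2340+2073+1296+2139+2276+2353 = 12477 ops/s.
Row-greedy (each tenant in turn takes its best remaining instance) gives 11086 ops/s, worse by 1391.
Granite's own top instance is Machine M2 (1523 ops/s), but forcing Granite→Machine M2 and reassigning the rest optimally gives only 11649 ops/s — worse by 828.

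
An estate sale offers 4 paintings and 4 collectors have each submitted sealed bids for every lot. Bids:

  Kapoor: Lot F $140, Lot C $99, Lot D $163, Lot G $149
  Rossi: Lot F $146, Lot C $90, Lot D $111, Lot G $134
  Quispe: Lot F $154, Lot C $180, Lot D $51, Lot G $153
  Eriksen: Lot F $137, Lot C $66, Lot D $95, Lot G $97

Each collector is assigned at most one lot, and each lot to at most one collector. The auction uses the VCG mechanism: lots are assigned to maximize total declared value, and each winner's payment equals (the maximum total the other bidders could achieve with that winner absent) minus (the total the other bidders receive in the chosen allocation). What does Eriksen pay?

Eriksen pays $12.

Efficient allocation: Kapoor→Lot D ($163), Rossi→Lot G ($134), Quispe→Lot C ($180), Eriksen→Lot F ($137); total welfare W = $614.
Eriksen receives Lot F at value $137, so the others get W − 137 = $477.
Without Eriksen: best allocation of the remaining 3 bidders over all 4 lots is Kapoor→Lot D ($163), Rossi→Lot F ($146), Quispe→Lot C ($180), total $489.
VCG payment = (others' best without Eriksen) − (others' welfare with Eriksen) = 489 − 477 = $12.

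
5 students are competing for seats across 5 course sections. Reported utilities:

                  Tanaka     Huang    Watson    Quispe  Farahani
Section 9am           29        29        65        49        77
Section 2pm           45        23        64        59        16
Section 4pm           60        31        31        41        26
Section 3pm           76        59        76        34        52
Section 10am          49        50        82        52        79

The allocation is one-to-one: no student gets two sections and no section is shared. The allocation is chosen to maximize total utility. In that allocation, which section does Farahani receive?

Farahani receives Section 9am.

This is the linear assignment problem.
Optimal: Tanaka→Section 4pm (60 points), Huang→Section 3pm (59 points), Watson→Section 10am (82 points), Quispe→Section 2pm (59 points), Farahani→Section 9am (77 points) — total 60+59+82+59+77 = 337 points.
Row-greedy (each student in turn takes its best remaining section) gives 276 points, worse by 61.
Swapping Tanaka↔Quispe (Tanaka→Section 2pm 45 points, Quispe→Section 4pm 41 points) loses 33.
Every other assignment is strictly worse.
Farahani's own top section is Section 10am (79 points), but forcing Farahani→Section 10am and reassigning the rest optimally gives only 322 points — worse by 15.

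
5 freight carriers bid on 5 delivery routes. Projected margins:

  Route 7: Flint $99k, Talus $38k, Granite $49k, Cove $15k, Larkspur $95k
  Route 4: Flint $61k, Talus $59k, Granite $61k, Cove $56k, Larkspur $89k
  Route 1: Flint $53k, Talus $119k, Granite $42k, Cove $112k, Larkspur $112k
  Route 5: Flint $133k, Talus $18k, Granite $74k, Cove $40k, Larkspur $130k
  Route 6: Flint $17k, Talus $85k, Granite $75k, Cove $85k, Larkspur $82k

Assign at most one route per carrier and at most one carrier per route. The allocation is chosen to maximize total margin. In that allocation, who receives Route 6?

This is a one-to-one assignment (maximum-weight bipartite matching).
Optimal: Flint→Route 7 ($99k), Talus→Route 1 ($119k), Granite→Route 4 ($61k), Cove→Route 6 ($85k), Larkspur→Route 5 ($130k) — total 99+119+61+85+130 = $494k.
Row-greedy (each carrier in turn takes its best remaining route) gives $478k, worse by 16.
Next-best assignment: Flint→Route 5, Talus→Route 1, Granite→Route 4, Cove→Route 6, Larkspur→Route 7 = $493k.
Cove's own top route is Route 1 ($112k), but forcing Cove→Route 1 and reassigning the rest optimally gives only $487k — worse by 7.

Cove receives Route 6.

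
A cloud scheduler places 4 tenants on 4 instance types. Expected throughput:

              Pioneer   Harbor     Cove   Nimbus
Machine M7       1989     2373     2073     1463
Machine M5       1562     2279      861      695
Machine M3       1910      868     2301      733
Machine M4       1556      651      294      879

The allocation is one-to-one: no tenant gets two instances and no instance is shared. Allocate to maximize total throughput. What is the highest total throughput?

Max total: 7599 ops/s

Optimal: Pioneer→Machine M4 (1556 ops/s), Harbor→Machine M5 (2279 ops/s), Cove→Machine M3 (2301 ops/s), Nimbus→Machine M7 (1463 ops/s) — total 1556+2279+2301+1463 = 7599 ops/s.
Max-entry greedy (repeatedly take the single best remaining cell) gives 7115 ops/s, worse by 484.
Next-best assignment: Pioneer→Machine M7, Harbor→Machine M5, Cove→Machine M3, Nimbus→Machine M4 = 7448 ops/s.
Swapping Nimbus↔Cove (Nimbus→Machine M3 733 ops/s, Cove→Machine M7 2073 ops/s) loses 958.
No other one-to-one assignment exceeds 7599 ops/s.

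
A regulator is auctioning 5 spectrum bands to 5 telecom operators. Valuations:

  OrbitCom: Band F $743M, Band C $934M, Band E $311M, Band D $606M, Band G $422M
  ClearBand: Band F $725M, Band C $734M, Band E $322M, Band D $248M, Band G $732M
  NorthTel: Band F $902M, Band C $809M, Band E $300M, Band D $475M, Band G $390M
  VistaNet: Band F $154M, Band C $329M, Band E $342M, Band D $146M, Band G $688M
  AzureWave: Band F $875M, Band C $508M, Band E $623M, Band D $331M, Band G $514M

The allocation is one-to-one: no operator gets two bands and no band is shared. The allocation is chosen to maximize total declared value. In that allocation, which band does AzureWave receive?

AzureWave receives Band E.

This is the linear assignment problem.
Optimal: OrbitCom→Band D ($606M), ClearBand→Band C ($734M), NorthTel→Band F ($902M), VistaNet→Band G ($688M), AzureWave→Band E ($623M) — total 606+734+902+688+623 = $3553M.
Max-entry greedy (repeatedly take the single best remaining cell) gives $3337M, worse by 216.
Checked against all permutations: $3553M is optimal.
AzureWave's own top band is Band F ($875M), but forcing AzureWave→Band F and reassigning the rest optimally gives only $3364M — worse by 189.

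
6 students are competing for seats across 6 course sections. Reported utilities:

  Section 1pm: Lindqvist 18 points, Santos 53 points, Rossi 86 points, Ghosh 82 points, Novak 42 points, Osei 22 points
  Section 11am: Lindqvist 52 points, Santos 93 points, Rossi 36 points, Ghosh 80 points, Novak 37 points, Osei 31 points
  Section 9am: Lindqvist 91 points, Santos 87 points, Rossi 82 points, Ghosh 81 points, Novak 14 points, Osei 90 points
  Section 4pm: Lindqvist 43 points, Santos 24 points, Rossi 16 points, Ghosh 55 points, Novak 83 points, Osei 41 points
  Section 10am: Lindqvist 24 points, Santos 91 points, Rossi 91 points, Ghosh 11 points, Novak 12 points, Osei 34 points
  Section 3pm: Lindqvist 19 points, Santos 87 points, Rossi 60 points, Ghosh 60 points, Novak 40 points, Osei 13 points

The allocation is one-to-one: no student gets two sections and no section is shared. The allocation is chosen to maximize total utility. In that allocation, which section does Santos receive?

Santos receives Section 3pm.

Optimal: Lindqvist→Section 11am (52 points), Santos→Section 3pm (87 points), Rossi→Section 10am (91 points), Ghosh→Section 1pm (82 points), Novak→Section 4pm (83 points), Osei→Section 9am (90 points) — total 52+87+91+82+83+90 = 485 points.
Max-entry greedy (repeatedly take the single best remaining cell) gives 453 points, worse by 32.
Santos's own top section is Section 11am (93 points), but forcing Santos→Section 11am and reassigning the rest optimally gives only 458 points — worse by 27.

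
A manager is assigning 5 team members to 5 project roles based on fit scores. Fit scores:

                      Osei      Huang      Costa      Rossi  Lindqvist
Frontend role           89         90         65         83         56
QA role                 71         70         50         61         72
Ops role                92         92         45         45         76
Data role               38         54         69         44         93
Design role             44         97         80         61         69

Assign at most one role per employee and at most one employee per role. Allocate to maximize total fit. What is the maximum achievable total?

Max total: 419 pts

Optimal: Osei→QA role (71 pts), Huang→Ops role (92 pts), Costa→Design role (80 pts), Rossi→Frontend role (83 pts), Lindqvist→Data role (93 pts) — total 71+92+80+83+93 = 419 pts.
Row-greedy (each employee in turn takes its best remaining role) gives 413 pts, worse by 6.
Next-best assignment: Osei→Ops role, Huang→QA role, Costa→Design role, Rossi→Frontend role, Lindqvist→Data role = 418 pts.
Swapping Huang↔Costa (Huang→Design role 97 pts, Costa→Ops role 45 pts) loses 30.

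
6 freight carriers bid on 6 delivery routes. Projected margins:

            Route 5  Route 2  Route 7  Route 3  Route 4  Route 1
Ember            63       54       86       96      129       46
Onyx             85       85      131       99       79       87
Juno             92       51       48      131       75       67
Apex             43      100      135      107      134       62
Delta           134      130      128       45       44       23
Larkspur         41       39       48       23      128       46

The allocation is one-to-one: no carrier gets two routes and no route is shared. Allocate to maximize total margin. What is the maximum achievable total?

Maximum total: $674k

Treat this as an assignment problem: match each carrier to one route.
Optimal: Ember→Route 5 ($63k), Onyx→Route 1 ($87k), Juno→Route 3 ($131k), Apex→Route 7 ($135k), Delta→Route 2 ($130k), Larkspur→Route 4 ($128k) — total 63+87+131+135+130+128 = $674k.
Column-greedy (each route in turn goes to its best remaining carrier) gives $671k, worse by 3.
Checked against all permutations: $674k is optimal.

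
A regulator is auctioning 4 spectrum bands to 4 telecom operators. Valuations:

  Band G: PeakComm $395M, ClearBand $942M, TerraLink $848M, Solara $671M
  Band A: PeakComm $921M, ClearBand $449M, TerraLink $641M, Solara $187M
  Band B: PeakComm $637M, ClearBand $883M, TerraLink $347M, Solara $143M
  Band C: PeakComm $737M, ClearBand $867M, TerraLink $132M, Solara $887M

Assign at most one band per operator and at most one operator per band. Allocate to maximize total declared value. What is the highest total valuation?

Treat this as an assignment problem: match each operator to one band.
Optimal: PeakComm→Band A ($921M), ClearBand→Band B ($883M), TerraLink→Band G ($848M), Solara→Band C ($887M) — total 921+883+848+887 = $3539M.

Max total: $3539M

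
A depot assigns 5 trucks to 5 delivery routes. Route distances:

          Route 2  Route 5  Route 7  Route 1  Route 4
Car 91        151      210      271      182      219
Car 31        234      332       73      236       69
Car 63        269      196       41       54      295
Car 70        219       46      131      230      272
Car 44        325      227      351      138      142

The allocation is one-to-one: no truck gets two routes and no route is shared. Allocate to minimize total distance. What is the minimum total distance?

Minimum total: 445 km

This is a one-to-one assignment (minimum-cost bipartite matching).
Optimal: Car 91→Route 2 (151 km), Car 31→Route 4 (69 km), Car 63→Route 7 (41 km), Car 70→Route 5 (46 km), Car 44→Route 1 (138 km) — total 151+69+41+46+138 = 445 km.
Swapping Car 91↔Car 31 (Car 91→Route 4 219 km, Car 31→Route 2 234 km) adds 233.
Every other assignment is strictly worse.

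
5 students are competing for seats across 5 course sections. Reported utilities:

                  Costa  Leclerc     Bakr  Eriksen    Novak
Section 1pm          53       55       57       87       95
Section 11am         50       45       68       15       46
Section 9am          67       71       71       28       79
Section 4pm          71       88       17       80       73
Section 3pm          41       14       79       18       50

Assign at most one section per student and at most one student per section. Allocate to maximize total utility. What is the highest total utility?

Optimal: Costa→Section 11am (50 points), Leclerc→Section 4pm (88 points), Bakr→Section 3pm (79 points), Eriksen→Section 1pm (87 points), Novak→Section 9am (79 points) — total 50+88+79+87+79 = 383 points.
Next-best assignment: Costa→Section 11am, Leclerc→Section 9am, Bakr→Section 3pm, Eriksen→Section 4pm, Novak→Section 1pm = 375 points.
Every other assignment is strictly worse.

Max total: 383 points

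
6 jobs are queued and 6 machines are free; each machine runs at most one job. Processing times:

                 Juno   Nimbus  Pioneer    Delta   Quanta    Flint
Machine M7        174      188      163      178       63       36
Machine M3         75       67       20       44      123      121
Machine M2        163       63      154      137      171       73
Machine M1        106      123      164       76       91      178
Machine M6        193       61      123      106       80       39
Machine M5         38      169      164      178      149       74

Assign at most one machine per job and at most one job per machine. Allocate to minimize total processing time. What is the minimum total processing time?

Optimal: Juno→Machine M5 (38 min), Nimbus→Machine M2 (63 min), Pioneer→Machine M3 (20 min), Delta→Machine M1 (76 min), Quanta→Machine M7 (63 min), Flint→Machine M6 (39 min) — total 38+63+20+76+63+39 = 299 min.
Column-greedy (each machine in turn goes to its cheapest remaining job) gives 313 min, worse by 14.

Min total: 299 min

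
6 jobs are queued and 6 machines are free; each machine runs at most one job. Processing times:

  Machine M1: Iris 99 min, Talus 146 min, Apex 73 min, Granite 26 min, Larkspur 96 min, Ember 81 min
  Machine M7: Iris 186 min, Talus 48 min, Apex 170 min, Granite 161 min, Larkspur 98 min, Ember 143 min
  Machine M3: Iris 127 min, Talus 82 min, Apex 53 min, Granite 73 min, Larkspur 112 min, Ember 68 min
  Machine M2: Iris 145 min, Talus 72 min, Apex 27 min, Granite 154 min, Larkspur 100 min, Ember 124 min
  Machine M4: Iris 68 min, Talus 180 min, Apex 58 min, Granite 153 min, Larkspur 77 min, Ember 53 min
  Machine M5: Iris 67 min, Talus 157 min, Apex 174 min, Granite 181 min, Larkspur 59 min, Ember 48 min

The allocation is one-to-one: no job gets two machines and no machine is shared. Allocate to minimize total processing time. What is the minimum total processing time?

Treat this as an assignment problem: match each job to one machine.
Optimal: Iris→Machine M4 (68 min), Talus→Machine M7 (48 min), Apex→Machine M2 (27 min), Granite→Machine M1 (26 min), Larkspur→Machine M5 (59 min), Ember→Machine M3 (68 min) — total 68+48+27+26+59+68 = 296 min.
Column-greedy (each machine in turn goes to its cheapest remaining job) gives 347 min, worse by 51.
Swapping Granite↔Iris (Granite→Machine M4 153 min, Iris→Machine M1 99 min) adds 158.
Every other assignment is strictly worse.

Minimum total: 296 min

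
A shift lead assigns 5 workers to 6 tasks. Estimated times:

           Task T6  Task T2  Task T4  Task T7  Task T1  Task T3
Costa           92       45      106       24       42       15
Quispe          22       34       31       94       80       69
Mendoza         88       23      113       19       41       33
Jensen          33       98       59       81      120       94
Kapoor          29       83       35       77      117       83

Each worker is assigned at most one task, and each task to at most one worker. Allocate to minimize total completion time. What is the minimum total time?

Minimum total: 136 min

This is the linear assignment problem.
Optimal: Costa→Task T3 (15 min), Quispe→Task T2 (34 min), Mendoza→Task T7 (19 min), Jensen→Task T6 (33 min), Kapoor→Task T4 (35 min) — total 15+34+19+33+35 = 136 min.
Min-entry greedy (repeatedly take the single cheapest remaining cell) gives 189 min, worse by 53.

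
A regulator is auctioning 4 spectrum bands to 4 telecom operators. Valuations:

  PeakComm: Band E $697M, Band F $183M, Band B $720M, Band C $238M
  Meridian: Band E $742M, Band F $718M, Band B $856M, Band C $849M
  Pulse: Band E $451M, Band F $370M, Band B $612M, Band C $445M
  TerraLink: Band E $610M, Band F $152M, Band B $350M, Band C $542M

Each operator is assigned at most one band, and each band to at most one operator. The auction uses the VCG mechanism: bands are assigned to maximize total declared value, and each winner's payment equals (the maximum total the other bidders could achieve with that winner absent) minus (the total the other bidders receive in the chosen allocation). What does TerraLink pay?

Efficient allocation: PeakComm→Band E ($697M), Meridian→Band F ($718M), Pulse→Band B ($612M), TerraLink→Band C ($542M); total welfare W = $2569M.
TerraLink receives Band C at value $542M, so the others get W − 542 = $2027M.
Without TerraLink: best allocation of the remaining 3 bidders over all 4 bands is PeakComm→Band E ($697M), Meridian→Band C ($849M), Pulse→Band B ($612M), total $2158M.
VCG payment = (others' best without TerraLink) − (others' welfare with TerraLink) = 2158 − 2027 = $131M.

TerraLink pays $131M.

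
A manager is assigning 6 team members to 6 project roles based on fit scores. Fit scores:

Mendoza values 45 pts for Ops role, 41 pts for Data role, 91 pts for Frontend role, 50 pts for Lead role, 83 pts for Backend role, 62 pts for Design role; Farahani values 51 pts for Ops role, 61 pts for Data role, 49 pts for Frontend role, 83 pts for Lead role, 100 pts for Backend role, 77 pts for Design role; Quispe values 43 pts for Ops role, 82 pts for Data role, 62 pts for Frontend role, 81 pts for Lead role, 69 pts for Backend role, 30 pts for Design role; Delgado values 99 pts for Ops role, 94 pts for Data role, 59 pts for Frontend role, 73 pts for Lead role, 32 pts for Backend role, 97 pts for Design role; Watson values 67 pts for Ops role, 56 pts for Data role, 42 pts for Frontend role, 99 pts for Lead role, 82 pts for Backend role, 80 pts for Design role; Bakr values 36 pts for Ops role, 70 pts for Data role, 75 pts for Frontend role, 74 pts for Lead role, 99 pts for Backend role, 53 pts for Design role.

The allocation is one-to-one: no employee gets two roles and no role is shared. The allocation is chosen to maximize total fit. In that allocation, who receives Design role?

Optimal: Mendoza→Frontend role (91 pts), Farahani→Design role (77 pts), Quispe→Data role (82 pts), Delgado→Ops role (99 pts), Watson→Lead role (99 pts), Bakr→Backend role (99 pts) — total 91+77+82+99+99+99 = 547 pts.
Max-entry greedy (repeatedly take the single best remaining cell) gives 524 pts, worse by 23.
Swapping Bakr↔Delgado (Bakr→Ops role 36 pts, Delgado→Backend role 32 pts) loses 130.
Farahani's own top role is Backend role (100 pts), but forcing Farahani→Backend role and reassigning the rest optimally gives only 526 pts — worse by 21.

Farahani receives Design role.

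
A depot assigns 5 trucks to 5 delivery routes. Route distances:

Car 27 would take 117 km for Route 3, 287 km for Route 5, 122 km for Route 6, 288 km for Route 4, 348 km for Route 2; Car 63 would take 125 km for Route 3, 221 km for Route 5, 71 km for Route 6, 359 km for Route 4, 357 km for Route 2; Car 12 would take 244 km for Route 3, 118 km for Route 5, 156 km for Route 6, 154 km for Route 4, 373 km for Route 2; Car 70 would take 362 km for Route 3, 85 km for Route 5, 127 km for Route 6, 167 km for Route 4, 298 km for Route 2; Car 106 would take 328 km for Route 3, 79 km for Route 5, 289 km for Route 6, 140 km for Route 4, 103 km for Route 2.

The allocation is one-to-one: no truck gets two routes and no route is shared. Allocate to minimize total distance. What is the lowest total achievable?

Optimal: Car 27→Route 3 (117 km), Car 63→Route 6 (71 km), Car 12→Route 4 (154 km), Car 70→Route 5 (85 km), Car 106→Route 2 (103 km) — total 117+71+154+85+103 = 530 km.
Row-greedy (each truck in turn takes its cheapest remaining route) gives 576 km, worse by 46.
Swapping Car 70↔Car 106 (Car 70→Route 2 298 km, Car 106→Route 5 79 km) adds 189.
No other one-to-one assignment undercuts 530 km.

Min total: 530 km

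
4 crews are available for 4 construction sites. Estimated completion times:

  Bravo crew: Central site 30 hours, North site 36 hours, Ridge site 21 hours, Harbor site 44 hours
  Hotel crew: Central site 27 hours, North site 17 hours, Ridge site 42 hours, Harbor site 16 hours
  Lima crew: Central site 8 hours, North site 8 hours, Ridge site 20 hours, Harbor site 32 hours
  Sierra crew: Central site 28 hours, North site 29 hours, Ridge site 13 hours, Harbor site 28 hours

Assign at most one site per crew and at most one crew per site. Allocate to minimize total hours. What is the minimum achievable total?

Optimal: Bravo crew→Central site (30 hours), Hotel crew→Harbor site (16 hours), Lima crew→North site (8 hours), Sierra crew→Ridge site (13 hours) — total 30+16+8+13 = 67 hours.
Column-greedy (each site in turn goes to its cheapest remaining crew) gives 82 hours, worse by 15.
Next-best assignment: Bravo crew→North site, Hotel crew→Harbor site, Lima crew→Central site, Sierra crew→Ridge site = 73 hours.
Swapping Sierra crew↔Hotel crew (Sierra crew→Harbor site 28 hours, Hotel crew→Ridge site 42 hours) adds 41.

Minimum total: 67 hours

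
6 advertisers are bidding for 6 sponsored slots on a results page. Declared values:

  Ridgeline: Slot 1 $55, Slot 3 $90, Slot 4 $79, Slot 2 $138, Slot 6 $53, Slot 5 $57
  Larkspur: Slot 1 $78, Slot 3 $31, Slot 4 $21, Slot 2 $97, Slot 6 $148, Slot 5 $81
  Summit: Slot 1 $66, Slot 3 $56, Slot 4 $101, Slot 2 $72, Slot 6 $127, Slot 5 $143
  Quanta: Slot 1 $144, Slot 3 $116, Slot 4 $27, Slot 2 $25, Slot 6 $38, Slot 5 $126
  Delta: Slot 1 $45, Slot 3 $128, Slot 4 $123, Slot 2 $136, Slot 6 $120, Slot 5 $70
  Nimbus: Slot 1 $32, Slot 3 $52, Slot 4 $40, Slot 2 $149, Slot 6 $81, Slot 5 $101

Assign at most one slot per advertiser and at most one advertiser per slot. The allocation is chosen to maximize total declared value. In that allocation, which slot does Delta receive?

Delta receives Slot 4.

Treat this as an assignment problem: match each advertiser to one slot.
Optimal: Ridgeline→Slot 3 ($90), Larkspur→Slot 6 ($148), Summit→Slot 5 ($143), Quanta→Slot 1 ($144), Delta→Slot 4 ($123), Nimbus→Slot 2 ($149) — total 90+148+143+144+123+149 = $797.
Row-greedy (each advertiser in turn takes its best remaining slot) gives $741, worse by 56.
Swapping Ridgeline↔Nimbus (Ridgeline→Slot 2 $138, Nimbus→Slot 3 $52) loses 49.
Every other assignment is strictly worse.
Delta's own top slot is Slot 2 ($136), but forcing Delta→Slot 2 and reassigning the rest optimally gives only $720 — worse by 77.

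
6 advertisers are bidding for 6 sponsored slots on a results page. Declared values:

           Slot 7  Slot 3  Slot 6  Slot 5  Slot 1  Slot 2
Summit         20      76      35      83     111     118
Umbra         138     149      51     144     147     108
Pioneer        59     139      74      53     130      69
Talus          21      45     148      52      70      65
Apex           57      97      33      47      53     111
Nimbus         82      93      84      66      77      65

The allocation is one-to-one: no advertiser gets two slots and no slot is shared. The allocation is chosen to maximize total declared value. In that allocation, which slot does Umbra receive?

Umbra receives Slot 5.

Optimal: Summit→Slot 1 ($111), Umbra→Slot 5 ($144), Pioneer→Slot 3 ($139), Talus→Slot 6 ($148), Apex→Slot 2 ($111), Nimbus→Slot 7 ($82) — total 111+144+139+148+111+82 = $735.
Column-greedy (each slot in turn goes to its best remaining advertiser) gives $696, worse by 39.
Next-best assignment: Summit→Slot 2, Umbra→Slot 5, Pioneer→Slot 1, Talus→Slot 6, Apex→Slot 3, Nimbus→Slot 7 = $719.
Every other assignment is strictly worse.
Umbra's own top slot is Slot 3 ($149), but forcing Umbra→Slot 3 and reassigning the rest optimally gives only $703 — worse by 32.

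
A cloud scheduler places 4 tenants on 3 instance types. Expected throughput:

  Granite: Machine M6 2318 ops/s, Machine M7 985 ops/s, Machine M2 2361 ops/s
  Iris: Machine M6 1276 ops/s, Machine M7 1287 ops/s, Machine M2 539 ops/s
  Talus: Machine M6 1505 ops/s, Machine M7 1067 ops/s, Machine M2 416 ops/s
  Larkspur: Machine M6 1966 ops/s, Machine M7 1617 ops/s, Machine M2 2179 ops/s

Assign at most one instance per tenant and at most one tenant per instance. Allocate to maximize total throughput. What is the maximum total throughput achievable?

Maximum total: 5784 ops/s

Optimal: Granite→Machine M6 (2318 ops/s), Iris→Machine M7 (1287 ops/s), Larkspur→Machine M2 (2179 ops/s) — total 2318+1287+2179 = 5784 ops/s.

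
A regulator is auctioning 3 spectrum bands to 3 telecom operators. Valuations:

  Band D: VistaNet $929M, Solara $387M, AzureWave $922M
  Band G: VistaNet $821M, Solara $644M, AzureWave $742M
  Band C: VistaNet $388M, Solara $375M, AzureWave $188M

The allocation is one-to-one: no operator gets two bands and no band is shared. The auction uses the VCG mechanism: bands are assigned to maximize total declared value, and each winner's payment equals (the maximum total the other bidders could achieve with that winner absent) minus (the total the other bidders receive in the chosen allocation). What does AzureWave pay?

AzureWave pays $377M.

Efficient allocation: VistaNet→Band G ($821M), Solara→Band C ($375M), AzureWave→Band D ($922M); total welfare W = $2118M.
AzureWave receives Band D at value $922M, so the others get W − 922 = $1196M.
Without AzureWave: best allocation of the remaining 2 bidders over all 3 bands is VistaNet→Band D ($929M), Solara→Band G ($644M), total $1573M.
VCG payment = (others' best without AzureWave) − (others' welfare with AzureWave) = 1573 − 1196 = $377M.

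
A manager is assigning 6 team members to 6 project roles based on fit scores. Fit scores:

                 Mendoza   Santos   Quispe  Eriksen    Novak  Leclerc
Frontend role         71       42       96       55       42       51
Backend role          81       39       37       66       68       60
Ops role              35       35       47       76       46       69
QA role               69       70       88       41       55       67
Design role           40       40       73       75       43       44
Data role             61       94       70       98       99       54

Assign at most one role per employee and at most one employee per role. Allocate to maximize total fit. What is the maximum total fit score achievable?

Optimal: Mendoza→Backend role (81 pts), Santos→QA role (70 pts), Quispe→Frontend role (96 pts), Eriksen→Design role (75 pts), Novak→Data role (99 pts), Leclerc→Ops role (69 pts) — total 81+70+96+75+99+69 = 490 pts.
Row-greedy (each employee in turn takes its best remaining role) gives 446 pts, worse by 44.

Maximum total: 490 pts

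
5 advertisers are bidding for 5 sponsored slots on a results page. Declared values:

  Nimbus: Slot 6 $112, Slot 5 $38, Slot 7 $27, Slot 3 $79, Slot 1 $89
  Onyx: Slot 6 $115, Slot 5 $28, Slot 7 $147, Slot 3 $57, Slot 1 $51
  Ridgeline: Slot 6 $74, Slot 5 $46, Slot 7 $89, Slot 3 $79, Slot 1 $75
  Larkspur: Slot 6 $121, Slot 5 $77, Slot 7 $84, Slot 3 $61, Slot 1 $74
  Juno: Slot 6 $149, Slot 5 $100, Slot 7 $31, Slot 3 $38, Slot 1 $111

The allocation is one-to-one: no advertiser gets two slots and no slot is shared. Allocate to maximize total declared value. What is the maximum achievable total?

Max total: $541

This is the linear assignment problem.
Optimal: Nimbus→Slot 1 ($89), Onyx→Slot 7 ($147), Ridgeline→Slot 3 ($79), Larkspur→Slot 5 ($77), Juno→Slot 6 ($149) — total 89+147+79+77+149 = $541.
Row-greedy (each advertiser in turn takes its best remaining slot) gives $526, worse by 15.
No other one-to-one assignment exceeds $541.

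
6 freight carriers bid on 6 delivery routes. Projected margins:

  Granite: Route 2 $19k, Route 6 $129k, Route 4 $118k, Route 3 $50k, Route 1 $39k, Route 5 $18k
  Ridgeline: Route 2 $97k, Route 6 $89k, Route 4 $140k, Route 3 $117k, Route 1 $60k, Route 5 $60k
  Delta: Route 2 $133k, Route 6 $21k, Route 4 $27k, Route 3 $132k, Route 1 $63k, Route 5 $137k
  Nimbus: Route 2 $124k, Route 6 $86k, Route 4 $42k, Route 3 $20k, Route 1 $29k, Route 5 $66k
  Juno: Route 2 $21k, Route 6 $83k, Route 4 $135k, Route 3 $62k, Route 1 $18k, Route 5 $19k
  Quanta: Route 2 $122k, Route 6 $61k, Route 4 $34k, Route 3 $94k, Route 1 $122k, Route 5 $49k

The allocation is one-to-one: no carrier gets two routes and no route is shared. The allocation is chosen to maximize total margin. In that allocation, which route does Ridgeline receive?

Treat this as an assignment problem: match each carrier to one route.
Optimal: Granite→Route 6 ($129k), Ridgeline→Route 3 ($117k), Delta→Route 5 ($137k), Nimbus→Route 2 ($124k), Juno→Route 4 ($135k), Quanta→Route 1 ($122k) — total 129+117+137+124+135+122 = $764k.
Column-greedy (each route in turn goes to its best remaining carrier) gives $544k, worse by 220.
Swapping Granite↔Nimbus (Granite→Route 2 $19k, Nimbus→Route 6 $86k) loses 148.
Ridgeline's own top route is Route 4 ($140k), but forcing Ridgeline→Route 4 and reassigning the rest optimally gives only $714k — worse by 50.

Ridgeline receives Route 3.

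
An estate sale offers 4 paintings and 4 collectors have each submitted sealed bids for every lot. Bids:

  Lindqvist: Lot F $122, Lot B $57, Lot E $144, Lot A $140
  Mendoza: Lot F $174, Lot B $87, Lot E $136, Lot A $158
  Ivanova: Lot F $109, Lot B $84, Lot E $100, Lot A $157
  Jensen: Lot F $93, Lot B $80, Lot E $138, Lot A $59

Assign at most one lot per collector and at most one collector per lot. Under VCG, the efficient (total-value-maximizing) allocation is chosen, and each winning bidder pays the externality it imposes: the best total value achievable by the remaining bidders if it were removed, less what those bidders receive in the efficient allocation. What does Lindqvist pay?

Lindqvist pays $58.

Efficient allocation: Lindqvist→Lot E ($144), Mendoza→Lot F ($174), Ivanova→Lot A ($157), Jensen→Lot B ($80); total welfare W = $555.
Lindqvist receives Lot E at value $144, so the others get W − 144 = $411.
Without Lindqvist: best allocation of the remaining 3 bidders over all 4 lots is Mendoza→Lot F ($174), Ivanova→Lot A ($157), Jensen→Lot E ($138), total $469.
VCG payment = (others' best without Lindqvist) − (others' welfare with Lindqvist) = 469 − 411 = $58.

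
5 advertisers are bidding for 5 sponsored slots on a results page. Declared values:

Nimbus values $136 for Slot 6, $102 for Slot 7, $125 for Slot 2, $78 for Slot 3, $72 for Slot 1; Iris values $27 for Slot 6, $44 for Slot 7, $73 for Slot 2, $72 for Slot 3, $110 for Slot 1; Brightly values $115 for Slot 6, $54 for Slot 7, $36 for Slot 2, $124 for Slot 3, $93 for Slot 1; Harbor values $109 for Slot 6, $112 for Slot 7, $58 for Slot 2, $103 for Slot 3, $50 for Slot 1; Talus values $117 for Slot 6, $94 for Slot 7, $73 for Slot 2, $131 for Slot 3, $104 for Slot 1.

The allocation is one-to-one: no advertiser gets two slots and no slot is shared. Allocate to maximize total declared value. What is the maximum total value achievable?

Max total: $593

Treat this as an assignment problem: match each advertiser to one slot.
Optimal: Nimbus→Slot 2 ($125), Iris→Slot 1 ($110), Brightly→Slot 6 ($115), Harbor→Slot 7 ($112), Talus→Slot 3 ($131) — total 125+110+115+112+131 = $593.
Max-entry greedy (repeatedly take the single best remaining cell) gives $525, worse by 68.
Next-best assignment: Nimbus→Slot 2, Iris→Slot 1, Brightly→Slot 3, Harbor→Slot 7, Talus→Slot 6 = $588.
Every other assignment is strictly worse.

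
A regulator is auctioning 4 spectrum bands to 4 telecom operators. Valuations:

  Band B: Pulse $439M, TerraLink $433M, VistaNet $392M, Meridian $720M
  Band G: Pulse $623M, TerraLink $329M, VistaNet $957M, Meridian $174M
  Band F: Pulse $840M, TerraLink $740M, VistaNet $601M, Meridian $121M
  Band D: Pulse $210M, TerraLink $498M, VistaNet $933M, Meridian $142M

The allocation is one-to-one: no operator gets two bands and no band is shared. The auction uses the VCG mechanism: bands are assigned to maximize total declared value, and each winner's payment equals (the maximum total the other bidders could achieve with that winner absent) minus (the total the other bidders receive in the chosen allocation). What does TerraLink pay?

Efficient allocation: Pulse→Band G ($623M), TerraLink→Band F ($740M), VistaNet→Band D ($933M), Meridian→Band B ($720M); total welfare W = $3016M.
TerraLink receives Band F at value $740M, so the others get W − 740 = $2276M.
Without TerraLink: best allocation of the remaining 3 bidders over all 4 bands is Pulse→Band F ($840M), VistaNet→Band G ($957M), Meridian→Band B ($720M), total $2517M.
VCG payment = (others' best without TerraLink) − (others' welfare with TerraLink) = 2517 − 2276 = $241M.

TerraLink pays $241M.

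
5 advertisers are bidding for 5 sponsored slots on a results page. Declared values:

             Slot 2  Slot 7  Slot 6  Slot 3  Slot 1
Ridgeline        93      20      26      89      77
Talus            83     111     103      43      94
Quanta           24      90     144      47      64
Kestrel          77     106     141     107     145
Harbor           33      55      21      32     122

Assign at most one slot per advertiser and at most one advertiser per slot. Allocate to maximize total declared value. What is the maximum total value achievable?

Optimal: Ridgeline→Slot 2 ($93), Talus→Slot 7 ($111), Quanta→Slot 6 ($144), Kestrel→Slot 3 ($107), Harbor→Slot 1 ($122) — total 93+111+144+107+122 = $577.
Next-best assignment: Ridgeline→Slot 3, Talus→Slot 2, Quanta→Slot 6, Kestrel→Slot 7, Harbor→Slot 1 = $544.
Swapping Talus↔Harbor (Talus→Slot 1 $94, Harbor→Slot 7 $55) loses 84.
Every other assignment is strictly worse.

Maximum total: $577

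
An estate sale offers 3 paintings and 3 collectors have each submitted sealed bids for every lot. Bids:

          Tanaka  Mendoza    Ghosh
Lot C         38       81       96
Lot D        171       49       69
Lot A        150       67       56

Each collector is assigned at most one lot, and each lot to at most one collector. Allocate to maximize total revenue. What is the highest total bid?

Maximum total: $334

This is the linear assignment problem.
Optimal: Tanaka→Lot D ($171), Mendoza→Lot A ($67), Ghosh→Lot C ($96) — total 171+67+96 = $334.
Row-greedy (each collector in turn takes its best remaining lot) gives $308, worse by 26.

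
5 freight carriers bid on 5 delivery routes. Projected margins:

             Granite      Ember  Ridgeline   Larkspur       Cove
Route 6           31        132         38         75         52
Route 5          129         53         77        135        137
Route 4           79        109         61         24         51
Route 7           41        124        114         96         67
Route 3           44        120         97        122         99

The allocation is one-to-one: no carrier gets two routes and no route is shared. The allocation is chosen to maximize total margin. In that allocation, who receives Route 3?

Optimal: Granite→Route 4 ($79k), Ember→Route 6 ($132k), Ridgeline→Route 7 ($114k), Larkspur→Route 3 ($122k), Cove→Route 5 ($137k) — total 79+132+114+122+137 = $584k.
Row-greedy (each carrier in turn takes its best remaining route) gives $548k, worse by 36.
Larkspur's own top route is Route 5 ($135k), but forcing Larkspur→Route 5 and reassigning the rest optimally gives only $559k — worse by 25.

Larkspur receives Route 3.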